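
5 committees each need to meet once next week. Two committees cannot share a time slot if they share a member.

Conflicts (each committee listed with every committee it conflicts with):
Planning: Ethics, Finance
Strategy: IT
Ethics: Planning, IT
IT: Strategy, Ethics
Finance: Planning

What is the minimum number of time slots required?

2

Planning and Ethics conflict, so at least 2 time slots are needed.
A valid assignment using 2 time slots: Planning=2, Strategy=1, Ethics=1, IT=2, Finance=1. Every pair that conflicts lands in different time slots.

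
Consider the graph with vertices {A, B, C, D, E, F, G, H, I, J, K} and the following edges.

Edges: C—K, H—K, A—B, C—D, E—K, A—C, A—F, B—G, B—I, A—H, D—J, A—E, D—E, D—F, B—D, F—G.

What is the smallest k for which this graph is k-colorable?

2

A and E are adjacent, so at least 2 colors are needed.
One proper 2-coloring: A=1, B=2, C=2, D=1, E=2, F=2, G=1, H=2, I=1, J=2, K=1. No two adjacent vertices share a color.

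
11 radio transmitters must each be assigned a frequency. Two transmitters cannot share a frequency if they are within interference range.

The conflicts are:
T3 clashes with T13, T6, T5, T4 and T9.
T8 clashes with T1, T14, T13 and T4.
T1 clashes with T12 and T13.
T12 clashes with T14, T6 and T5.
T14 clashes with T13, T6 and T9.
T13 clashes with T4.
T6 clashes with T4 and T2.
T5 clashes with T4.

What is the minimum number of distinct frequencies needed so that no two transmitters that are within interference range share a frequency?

3

T12, T14, T6 all conflict with each other, so at least 3 frequencies are needed.
Using 3 frequencies: T3=3, T8=3, T1=2, T12=3, T14=2, T13=1, T6=1, T5=1, T4=2, T2=2, T9=1. No two conflicting transmitters share a frequency.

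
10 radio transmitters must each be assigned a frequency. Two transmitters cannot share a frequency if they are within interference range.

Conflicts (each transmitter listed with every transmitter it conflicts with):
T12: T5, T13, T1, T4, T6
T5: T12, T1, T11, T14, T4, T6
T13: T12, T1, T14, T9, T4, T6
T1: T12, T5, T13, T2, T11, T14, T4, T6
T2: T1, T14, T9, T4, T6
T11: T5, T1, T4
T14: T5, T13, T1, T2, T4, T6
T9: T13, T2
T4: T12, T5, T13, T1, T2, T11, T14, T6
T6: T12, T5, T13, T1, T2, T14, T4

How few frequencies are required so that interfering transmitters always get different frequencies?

T12, T13, T1, T4, T6 are mutually in conflict, so at least 5 frequencies are needed.
5 frequencies suffice: frequency 1 → {T9, T4}; frequency 2 → {T1}; frequency 3 → {T11, T6}; frequency 4 → {T5, T13, T2}; frequency 5 → {T12, T14}. Each listed conflict is separated.

5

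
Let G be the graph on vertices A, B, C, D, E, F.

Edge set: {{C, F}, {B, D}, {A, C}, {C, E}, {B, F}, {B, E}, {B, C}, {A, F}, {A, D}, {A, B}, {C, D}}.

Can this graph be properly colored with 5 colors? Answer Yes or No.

The chromatic number is 4. A, B, C, D are mutually adjacent (a clique of size 4), so at least 4 colors are needed.
4 colors suffice: color 1 → {C}; color 2 → {B}; color 3 → {A, E}; color 4 → {D, F}.
Since 5 ≥ 4, a proper 5-coloring certainly exists.

Yes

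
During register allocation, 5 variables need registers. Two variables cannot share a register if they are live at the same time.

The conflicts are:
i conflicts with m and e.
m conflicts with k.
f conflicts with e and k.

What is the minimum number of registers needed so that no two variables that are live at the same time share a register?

The cycle i-e-f-k-m-i has odd length 5, so it cannot be 2-colored; at least 3 registers are needed.
3 registers suffice: register 1 → {m, f}; register 2 → {i, k}; register 3 → {e}. Every pair that conflicts lands in different registers.

3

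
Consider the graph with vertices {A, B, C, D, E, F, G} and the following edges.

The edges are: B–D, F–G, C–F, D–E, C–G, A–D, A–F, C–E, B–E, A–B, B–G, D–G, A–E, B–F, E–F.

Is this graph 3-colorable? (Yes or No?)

A, B, D, E are mutually adjacent (a clique of size 4), so at least 4 colors are needed.
So 3 colors are not enough.

No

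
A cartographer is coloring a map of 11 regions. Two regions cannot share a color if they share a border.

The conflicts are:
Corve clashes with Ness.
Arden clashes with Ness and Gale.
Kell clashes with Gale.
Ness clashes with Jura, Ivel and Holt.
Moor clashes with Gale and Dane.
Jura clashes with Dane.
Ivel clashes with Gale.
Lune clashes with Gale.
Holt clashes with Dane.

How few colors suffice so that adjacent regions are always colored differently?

Arden and Ness conflict, so at least 2 colors are needed.
2 colors suffice: color 1 → {Ness, Gale, Dane}; color 2 → {Corve, Arden, Kell, Moor, Jura, Ivel, Lune, Holt}. Each listed conflict is separated.

2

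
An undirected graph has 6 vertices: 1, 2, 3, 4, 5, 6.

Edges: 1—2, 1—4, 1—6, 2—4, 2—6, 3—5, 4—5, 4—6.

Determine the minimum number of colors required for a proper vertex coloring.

1, 2, 4, 6 are mutually adjacent (a clique of size 4), so at least 4 colors are needed.
A valid assignment using 4 colors: 1=blue, 2=green, 3=red, 4=red, 5=blue, 6=yellow. No two adjacent vertices share a color.

4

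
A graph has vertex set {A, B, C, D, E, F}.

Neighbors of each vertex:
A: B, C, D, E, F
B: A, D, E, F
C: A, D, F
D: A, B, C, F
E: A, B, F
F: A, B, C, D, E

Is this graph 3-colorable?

No

A, B, E, F are mutually adjacent (a clique of size 4), so at least 4 colors are needed.
So 3 colors are not enough.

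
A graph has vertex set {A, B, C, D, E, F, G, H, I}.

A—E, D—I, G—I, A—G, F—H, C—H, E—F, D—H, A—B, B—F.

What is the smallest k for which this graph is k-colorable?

The cycle A-E-F-H-D-I-G-A has odd length 7, so it cannot be 2-colored; at least 3 colors are needed.
One proper 3-coloring: A=1, B=2, C=1, D=3, E=2, F=1, G=2, H=2, I=1. Every edge joins two different colors.

3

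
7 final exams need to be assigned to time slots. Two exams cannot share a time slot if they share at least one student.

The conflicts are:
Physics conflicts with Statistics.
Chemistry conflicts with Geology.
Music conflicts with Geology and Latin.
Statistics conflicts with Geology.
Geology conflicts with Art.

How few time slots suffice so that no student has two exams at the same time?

Music and Geology conflict, so at least 2 time slots are needed.
2 time slots suffice: Physics=1, Chemistry=2, Music=2, Statistics=2, Geology=1, Latin=1, Art=2. Each listed conflict is separated.

2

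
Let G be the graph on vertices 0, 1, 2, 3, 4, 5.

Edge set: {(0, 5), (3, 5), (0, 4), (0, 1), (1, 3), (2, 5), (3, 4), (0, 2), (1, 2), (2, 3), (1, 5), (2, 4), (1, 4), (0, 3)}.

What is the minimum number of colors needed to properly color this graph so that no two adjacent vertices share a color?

0, 1, 2, 3, 5 are pairwise adjacent (a clique of size 5), so at least 5 colors are needed.
5 colors suffice: color red → {0}; color blue → {1}; color green → {2}; color yellow → {3}; color purple → {4, 5}. Every edge joins two different colors.

5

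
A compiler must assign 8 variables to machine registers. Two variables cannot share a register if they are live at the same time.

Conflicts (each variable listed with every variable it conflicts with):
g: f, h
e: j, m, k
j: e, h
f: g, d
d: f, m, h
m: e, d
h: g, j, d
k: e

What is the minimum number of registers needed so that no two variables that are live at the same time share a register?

3

The cycle e-j-h-d-m-e has odd length 5, so it cannot be 2-colored; at least 3 registers are needed.
3 registers suffice: register 1 → {e, f, h}; register 2 → {g, j, d, k}; register 3 → {m}. Every pair that conflicts lands in different registers.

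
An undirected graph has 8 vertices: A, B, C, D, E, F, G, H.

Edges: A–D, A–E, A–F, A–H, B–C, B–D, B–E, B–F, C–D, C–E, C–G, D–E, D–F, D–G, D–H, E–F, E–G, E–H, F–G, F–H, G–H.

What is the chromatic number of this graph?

D, E, F, G, H form a clique, so at least 5 colors are needed.
5 colors suffice: A=4, B=4, C=3, D=2, E=1, F=3, G=4, H=5. Each edge has distinct colors on its endpoints.

5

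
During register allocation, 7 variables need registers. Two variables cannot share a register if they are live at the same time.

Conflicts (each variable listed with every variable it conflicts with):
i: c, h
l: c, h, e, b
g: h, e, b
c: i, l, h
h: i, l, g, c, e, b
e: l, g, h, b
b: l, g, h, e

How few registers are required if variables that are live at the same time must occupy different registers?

g, h, e, b pairwise conflict, so at least 4 registers are needed.
4 registers suffice: register 1 → {h}; register 2 → {i, l, g}; register 3 → {c, e}; register 4 → {b}. No two conflicting variables share a register.

4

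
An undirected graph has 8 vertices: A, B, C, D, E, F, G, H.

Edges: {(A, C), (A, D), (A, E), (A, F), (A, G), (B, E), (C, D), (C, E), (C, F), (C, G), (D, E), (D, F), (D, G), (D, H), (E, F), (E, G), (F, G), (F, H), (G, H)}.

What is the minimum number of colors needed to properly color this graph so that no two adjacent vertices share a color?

A, C, D, E, F, G form a clique, so at least 6 colors are needed.
6 colors suffice: color 1 → {B, G}; color 2 → {F}; color 3 → {E, H}; color 4 → {D}; color 5 → {A}; color 6 → {C}. Every edge joins two different colors.

6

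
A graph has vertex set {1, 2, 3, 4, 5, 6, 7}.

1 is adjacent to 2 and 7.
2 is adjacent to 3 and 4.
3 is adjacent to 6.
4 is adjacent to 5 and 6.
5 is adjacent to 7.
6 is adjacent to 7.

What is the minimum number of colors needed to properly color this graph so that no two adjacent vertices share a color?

3

The cycle 6-4-2-1-7-6 has odd length 5, so it cannot be 2-colored; at least 3 colors are needed.
3 colors suffice: color a → {2, 5, 6}; color b → {3, 4, 7}; color c → {1}. Every edge joins two different colors.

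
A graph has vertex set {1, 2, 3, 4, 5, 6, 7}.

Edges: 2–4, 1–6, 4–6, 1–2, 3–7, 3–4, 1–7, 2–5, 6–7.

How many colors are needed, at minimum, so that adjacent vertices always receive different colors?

3

1, 6, 7 are mutually adjacent, so at least 3 colors are needed.
A valid assignment using 3 colors: 1=green, 2=red, 3=red, 4=blue, 5=blue, 6=red, 7=blue. No two adjacent vertices share a color.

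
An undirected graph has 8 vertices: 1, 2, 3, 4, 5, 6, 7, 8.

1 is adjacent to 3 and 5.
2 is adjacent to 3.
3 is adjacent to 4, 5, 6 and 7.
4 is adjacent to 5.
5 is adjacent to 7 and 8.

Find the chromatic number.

3

1, 3, 5 form a triangle, so at least 3 colors are needed.
3 colors suffice: 1=c, 2=b, 3=a, 4=c, 5=b, 6=b, 7=c, 8=a. Each edge has distinct colors on its endpoints.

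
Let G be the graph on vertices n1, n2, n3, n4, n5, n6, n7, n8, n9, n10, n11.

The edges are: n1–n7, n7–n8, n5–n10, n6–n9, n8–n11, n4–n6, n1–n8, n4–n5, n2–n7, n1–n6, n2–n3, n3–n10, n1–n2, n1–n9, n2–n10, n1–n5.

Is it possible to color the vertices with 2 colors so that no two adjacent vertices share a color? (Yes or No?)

n1, n6, n9 are mutually adjacent, so at least 3 colors are needed.
So 2 colors are not enough.

No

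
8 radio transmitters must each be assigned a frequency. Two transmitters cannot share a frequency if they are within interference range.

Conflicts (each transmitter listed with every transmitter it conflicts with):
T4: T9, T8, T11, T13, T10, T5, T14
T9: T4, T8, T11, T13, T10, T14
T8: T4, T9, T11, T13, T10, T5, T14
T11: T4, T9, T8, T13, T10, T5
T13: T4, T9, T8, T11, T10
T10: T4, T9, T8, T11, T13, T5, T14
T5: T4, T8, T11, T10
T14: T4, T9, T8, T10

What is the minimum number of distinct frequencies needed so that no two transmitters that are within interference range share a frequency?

T4, T9, T8, T11, T13, T10 are mutually in conflict, so at least 6 frequencies are needed.
6 frequencies suffice: frequency 1 → {T8}; frequency 2 → {T10}; frequency 3 → {T4}; frequency 4 → {T9, T5}; frequency 5 → {T11, T14}; frequency 6 → {T13}. Each listed conflict is separated.

6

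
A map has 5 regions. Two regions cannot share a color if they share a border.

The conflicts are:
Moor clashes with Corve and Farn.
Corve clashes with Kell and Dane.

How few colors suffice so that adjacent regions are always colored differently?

2

Moor and Farn conflict, so at least 2 colors are needed.
One proper 2-coloring: Moor=2, Corve=1, Farn=1, Kell=2, Dane=2. Every pair that conflicts lands in different colors.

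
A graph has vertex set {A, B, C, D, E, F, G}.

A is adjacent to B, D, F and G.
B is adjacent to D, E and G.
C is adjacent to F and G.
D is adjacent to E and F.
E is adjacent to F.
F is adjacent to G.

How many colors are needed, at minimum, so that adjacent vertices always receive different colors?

B, D, E are mutually adjacent, so at least 3 colors are needed.
3 colors suffice: A=green, B=red, C=green, D=blue, E=green, F=red, G=blue. Every edge joins two different colors.

3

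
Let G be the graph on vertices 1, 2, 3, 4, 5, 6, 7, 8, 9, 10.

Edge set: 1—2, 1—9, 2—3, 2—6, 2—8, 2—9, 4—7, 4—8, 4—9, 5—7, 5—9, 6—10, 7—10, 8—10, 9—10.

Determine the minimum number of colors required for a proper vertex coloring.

3

1, 2, 9 are pairwise adjacent, so at least 3 colors are needed.
One proper 3-coloring: 1=green, 2=red, 3=blue, 4=red, 5=red, 6=blue, 7=blue, 8=blue, 9=blue, 10=red. Every edge joins two different colors.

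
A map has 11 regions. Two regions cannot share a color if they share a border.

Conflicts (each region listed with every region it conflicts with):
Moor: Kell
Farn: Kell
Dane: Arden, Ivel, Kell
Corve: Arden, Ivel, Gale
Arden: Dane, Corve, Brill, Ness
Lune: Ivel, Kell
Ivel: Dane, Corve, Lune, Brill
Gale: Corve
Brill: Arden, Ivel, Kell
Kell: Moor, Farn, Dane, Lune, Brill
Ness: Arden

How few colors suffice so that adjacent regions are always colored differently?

2

Dane and Kell conflict, so at least 2 colors are needed.
2 colors suffice: color 1 → {Arden, Ivel, Gale, Kell}; color 2 → {Moor, Farn, Dane, Corve, Lune, Brill, Ness}. Every pair that conflicts lands in different colors.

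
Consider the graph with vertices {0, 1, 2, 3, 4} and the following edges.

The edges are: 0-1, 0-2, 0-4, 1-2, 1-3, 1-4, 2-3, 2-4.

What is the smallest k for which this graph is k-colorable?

0, 1, 2, 4 are pairwise adjacent (a clique of size 4), so at least 4 colors are needed.
One proper 4-coloring: 0=yellow, 1=red, 2=blue, 3=green, 4=green. Every edge joins two different colors.

4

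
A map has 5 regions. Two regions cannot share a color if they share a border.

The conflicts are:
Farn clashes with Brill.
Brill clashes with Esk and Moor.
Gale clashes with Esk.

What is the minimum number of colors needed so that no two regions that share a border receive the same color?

2

Gale and Esk conflict, so at least 2 colors are needed.
2 colors suffice: color 1 → {Brill, Gale}; color 2 → {Farn, Esk, Moor}. Every pair that conflicts lands in different colors.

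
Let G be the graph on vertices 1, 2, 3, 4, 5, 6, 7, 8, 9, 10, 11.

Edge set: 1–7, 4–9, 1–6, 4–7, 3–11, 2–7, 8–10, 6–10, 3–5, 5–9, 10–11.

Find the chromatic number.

The cycle 10-11-3-5-9-4-7-1-6-10 has odd length 9, so it cannot be 2-colored; at least 3 colors are needed.
One proper 3-coloring: 1=c, 2=b, 3=a, 4=b, 5=b, 6=b, 7=a, 8=b, 9=a, 10=a, 11=b. Each edge has distinct colors on its endpoints.

3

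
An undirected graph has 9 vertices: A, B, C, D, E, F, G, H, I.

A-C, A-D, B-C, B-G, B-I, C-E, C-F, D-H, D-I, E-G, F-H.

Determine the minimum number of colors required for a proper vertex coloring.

3

The cycle D-H-F-C-A-D has odd length 5, so it cannot be 2-colored; at least 3 colors are needed.
3 colors suffice: A=2, B=2, C=1, D=1, E=2, F=2, G=1, H=3, I=3. No two adjacent vertices share a color.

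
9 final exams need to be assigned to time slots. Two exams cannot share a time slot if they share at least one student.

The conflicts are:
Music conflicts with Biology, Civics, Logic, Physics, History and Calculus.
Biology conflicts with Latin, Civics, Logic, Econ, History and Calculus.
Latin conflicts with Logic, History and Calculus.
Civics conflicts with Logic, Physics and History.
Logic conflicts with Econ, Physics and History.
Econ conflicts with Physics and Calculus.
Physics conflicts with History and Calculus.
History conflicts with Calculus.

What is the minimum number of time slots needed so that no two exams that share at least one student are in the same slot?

Music, Biology, Civics, Logic, History are mutually in conflict, so at least 5 time slots are needed.
Using 5 time slots: Music=4, Biology=1, Latin=4, Civics=5, Logic=2, Econ=3, Physics=1, History=3, Calculus=2. No two conflicting exams share a time slot.

5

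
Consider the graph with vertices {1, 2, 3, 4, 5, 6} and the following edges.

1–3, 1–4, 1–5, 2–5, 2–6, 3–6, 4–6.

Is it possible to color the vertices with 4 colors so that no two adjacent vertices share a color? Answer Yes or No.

Yes

The chromatic number is 3. The cycle 1-3-6-2-5-1 has odd length 5, so it cannot be 2-colored; at least 3 colors are needed.
3 colors suffice: 1=a, 2=c, 3=b, 4=b, 5=b, 6=a.
Since 4 ≥ 3, a proper 4-coloring certainly exists.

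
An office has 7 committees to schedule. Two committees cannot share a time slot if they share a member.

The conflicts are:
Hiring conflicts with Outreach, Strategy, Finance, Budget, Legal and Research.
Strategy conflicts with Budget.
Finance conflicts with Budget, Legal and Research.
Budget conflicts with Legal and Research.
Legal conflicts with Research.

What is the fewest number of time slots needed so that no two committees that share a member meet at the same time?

Hiring, Finance, Budget, Legal, Research are mutually in conflict, so at least 5 time slots are needed.
5 time slots suffice: time slot 1 → {Hiring}; time slot 2 → {Outreach, Budget}; time slot 3 → {Strategy, Finance}; time slot 4 → {Legal}; time slot 5 → {Research}. Each listed conflict is separated.

5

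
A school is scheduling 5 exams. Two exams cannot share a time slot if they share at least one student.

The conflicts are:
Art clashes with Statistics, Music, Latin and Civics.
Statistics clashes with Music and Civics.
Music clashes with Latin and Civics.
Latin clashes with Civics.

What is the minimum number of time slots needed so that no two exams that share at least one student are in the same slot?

Art, Music, Latin, Civics are mutually in conflict, so at least 4 time slots are needed.
4 time slots suffice: time slot 1 → {Civics}; time slot 2 → {Art}; time slot 3 → {Music}; time slot 4 → {Statistics, Latin}. Each listed conflict is separated.

4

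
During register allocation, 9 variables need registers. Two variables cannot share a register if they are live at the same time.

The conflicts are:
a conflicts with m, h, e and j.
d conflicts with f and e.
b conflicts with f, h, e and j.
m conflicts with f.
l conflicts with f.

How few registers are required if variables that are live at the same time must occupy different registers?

The cycle a-m-f-b-h-a has odd length 5, so it cannot be 2-colored; at least 3 registers are needed.
A valid assignment using 3 registers: a=1, d=2, b=2, m=2, l=2, f=1, h=3, e=3, j=3. Each listed conflict is separated.

3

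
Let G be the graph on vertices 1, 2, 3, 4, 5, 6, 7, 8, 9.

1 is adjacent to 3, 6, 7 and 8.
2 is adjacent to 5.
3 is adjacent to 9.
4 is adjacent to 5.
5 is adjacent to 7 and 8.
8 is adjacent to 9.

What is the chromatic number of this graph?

2

3 and 9 are adjacent, so at least 2 colors are needed.
2 colors suffice: 1=red, 2=blue, 3=blue, 4=blue, 5=red, 6=blue, 7=blue, 8=blue, 9=red. Each edge has distinct colors on its endpoints.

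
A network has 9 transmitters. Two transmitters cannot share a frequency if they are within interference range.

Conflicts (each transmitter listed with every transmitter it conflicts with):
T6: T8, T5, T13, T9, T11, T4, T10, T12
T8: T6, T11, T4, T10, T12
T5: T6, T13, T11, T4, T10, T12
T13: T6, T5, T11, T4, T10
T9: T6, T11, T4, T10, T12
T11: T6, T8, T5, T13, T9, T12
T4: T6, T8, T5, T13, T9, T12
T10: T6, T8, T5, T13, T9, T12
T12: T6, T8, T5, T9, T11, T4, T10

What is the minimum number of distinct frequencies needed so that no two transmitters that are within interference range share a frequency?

T6, T8, T11, T12 all conflict with each other, so at least 4 frequencies are needed.
A valid assignment using 4 frequencies: T6=1, T8=4, T5=4, T13=2, T9=4, T11=3, T4=3, T10=3, T12=2. No two conflicting transmitters share a frequency.

4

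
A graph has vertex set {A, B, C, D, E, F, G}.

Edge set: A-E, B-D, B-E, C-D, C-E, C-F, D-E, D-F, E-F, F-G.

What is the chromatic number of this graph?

4

C, D, E, F form a clique, so at least 4 colors are needed.
4 colors suffice: color 1 → {E, G}; color 2 → {A, B, F}; color 3 → {D}; color 4 → {C}. No two adjacent vertices share a color.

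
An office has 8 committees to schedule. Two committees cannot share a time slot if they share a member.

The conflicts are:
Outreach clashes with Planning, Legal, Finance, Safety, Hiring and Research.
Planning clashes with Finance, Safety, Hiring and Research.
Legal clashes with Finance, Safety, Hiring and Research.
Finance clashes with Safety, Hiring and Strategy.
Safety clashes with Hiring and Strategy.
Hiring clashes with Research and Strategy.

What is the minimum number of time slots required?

5

Outreach, Legal, Finance, Safety, Hiring all conflict with each other, so at least 5 time slots are needed.
A valid assignment using 5 time slots: Outreach=4, Planning=5, Legal=5, Finance=3, Safety=2, Hiring=1, Research=2, Strategy=4. Every pair that conflicts lands in different time slots.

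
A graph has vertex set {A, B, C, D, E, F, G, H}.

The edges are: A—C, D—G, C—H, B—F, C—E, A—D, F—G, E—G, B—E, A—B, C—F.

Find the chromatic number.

3

The cycle A-C-F-G-D-A has odd length 5, so it cannot be 2-colored; at least 3 colors are needed.
3 colors suffice: A=2, B=1, C=1, D=3, E=2, F=2, G=1, H=2. Each edge has distinct colors on its endpoints.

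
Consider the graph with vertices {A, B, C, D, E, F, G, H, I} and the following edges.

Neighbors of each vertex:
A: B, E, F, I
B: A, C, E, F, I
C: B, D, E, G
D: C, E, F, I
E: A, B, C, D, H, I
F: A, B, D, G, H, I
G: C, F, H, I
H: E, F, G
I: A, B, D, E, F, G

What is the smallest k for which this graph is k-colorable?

A, B, F, I are pairwise adjacent (a clique of size 4), so at least 4 colors are needed.
4 colors suffice: A=yellow, B=green, C=red, D=green, E=blue, F=blue, G=green, H=red, I=red. No two adjacent vertices share a color.

4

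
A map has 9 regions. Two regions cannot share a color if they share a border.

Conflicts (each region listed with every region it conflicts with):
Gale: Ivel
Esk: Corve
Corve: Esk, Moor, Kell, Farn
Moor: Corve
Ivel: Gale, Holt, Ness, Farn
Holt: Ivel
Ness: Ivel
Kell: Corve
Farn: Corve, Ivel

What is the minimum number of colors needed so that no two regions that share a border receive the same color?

Gale and Ivel conflict, so at least 2 colors are needed.
A valid assignment using 2 colors: Gale=2, Esk=2, Corve=1, Moor=2, Ivel=1, Holt=2, Ness=2, Kell=2, Farn=2. No two conflicting regions share a color.

2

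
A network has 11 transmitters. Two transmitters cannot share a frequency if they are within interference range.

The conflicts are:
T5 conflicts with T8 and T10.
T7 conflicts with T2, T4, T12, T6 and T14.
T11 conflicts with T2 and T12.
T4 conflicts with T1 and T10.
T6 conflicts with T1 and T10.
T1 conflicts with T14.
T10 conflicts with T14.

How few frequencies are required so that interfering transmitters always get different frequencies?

2

T6 and T10 conflict, so at least 2 frequencies are needed.
2 frequencies suffice: frequency 1 → {T7, T8, T11, T1, T10}; frequency 2 → {T5, T2, T4, T12, T6, T14}. Every pair that conflicts lands in different frequencies.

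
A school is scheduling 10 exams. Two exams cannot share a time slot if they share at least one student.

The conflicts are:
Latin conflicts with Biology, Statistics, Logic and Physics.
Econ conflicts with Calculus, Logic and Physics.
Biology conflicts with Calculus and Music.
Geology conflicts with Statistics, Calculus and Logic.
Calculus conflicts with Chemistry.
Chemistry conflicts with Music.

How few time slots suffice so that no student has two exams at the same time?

The cycle Econ-Physics-Latin-Biology-Calculus-Econ has odd length 5, so it cannot be 2-colored; at least 3 time slots are needed.
A valid assignment using 3 time slots: Latin=1, Econ=3, Biology=2, Geology=3, Statistics=2, Calculus=1, Chemistry=2, Logic=2, Music=1, Physics=2. No two conflicting exams share a time slot.

3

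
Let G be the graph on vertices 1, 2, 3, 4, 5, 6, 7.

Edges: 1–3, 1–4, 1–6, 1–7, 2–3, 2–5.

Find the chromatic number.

2

1 and 4 are adjacent, so at least 2 colors are needed.
One proper 2-coloring: 1=red, 2=red, 3=blue, 4=blue, 5=blue, 6=blue, 7=blue. Each edge has distinct colors on its endpoints.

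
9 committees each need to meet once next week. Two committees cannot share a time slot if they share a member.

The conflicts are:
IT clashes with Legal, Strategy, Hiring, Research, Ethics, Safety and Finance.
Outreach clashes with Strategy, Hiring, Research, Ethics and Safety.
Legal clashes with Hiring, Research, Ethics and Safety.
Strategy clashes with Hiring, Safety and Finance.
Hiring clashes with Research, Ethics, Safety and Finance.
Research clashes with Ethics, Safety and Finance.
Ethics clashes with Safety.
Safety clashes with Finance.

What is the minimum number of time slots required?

6

IT, Legal, Hiring, Research, Ethics, Safety all conflict with each other, so at least 6 time slots are needed.
6 time slots suffice: time slot 1 → {Hiring}; time slot 2 → {Safety}; time slot 3 → {IT, Outreach}; time slot 4 → {Strategy, Research}; time slot 5 → {Ethics, Finance}; time slot 6 → {Legal}. Every pair that conflicts lands in different time slots.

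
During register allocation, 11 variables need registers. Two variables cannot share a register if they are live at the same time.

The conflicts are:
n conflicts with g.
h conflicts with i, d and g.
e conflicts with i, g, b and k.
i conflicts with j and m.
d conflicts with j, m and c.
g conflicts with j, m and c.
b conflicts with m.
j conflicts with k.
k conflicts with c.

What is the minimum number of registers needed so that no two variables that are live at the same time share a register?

g and j conflict, so at least 2 registers are needed.
2 registers suffice: register 1 → {i, d, g, b, k}; register 2 → {n, h, e, j, m, c}. Each listed conflict is separated.

2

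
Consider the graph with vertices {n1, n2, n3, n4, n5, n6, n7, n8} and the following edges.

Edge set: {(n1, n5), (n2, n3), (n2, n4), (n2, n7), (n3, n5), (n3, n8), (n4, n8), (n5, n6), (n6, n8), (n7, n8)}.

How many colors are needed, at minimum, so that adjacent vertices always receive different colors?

n2 and n4 are adjacent, so at least 2 colors are needed.
2 colors suffice: color red → {n2, n5, n8}; color blue → {n1, n3, n4, n6, n7}. Every edge joins two different colors.

2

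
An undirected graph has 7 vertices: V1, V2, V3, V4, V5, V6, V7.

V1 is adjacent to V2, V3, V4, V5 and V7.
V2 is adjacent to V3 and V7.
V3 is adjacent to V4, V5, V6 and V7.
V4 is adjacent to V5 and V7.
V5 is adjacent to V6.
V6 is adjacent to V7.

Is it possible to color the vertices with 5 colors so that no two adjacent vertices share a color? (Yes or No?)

The chromatic number is 4. V1, V2, V3, V7 are mutually adjacent (a clique of size 4), so at least 4 colors are needed.
4 colors suffice: V1=G, V2=Y, V3=R, V4=Y, V5=B, V6=G, V7=B.
Since 5 ≥ 4, a proper 5-coloring certainly exists.

Yes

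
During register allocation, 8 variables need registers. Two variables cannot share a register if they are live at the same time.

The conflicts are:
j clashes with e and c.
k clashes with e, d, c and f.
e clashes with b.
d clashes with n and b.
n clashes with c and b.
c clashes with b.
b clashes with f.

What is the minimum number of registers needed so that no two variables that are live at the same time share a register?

3

n, c, b are mutually in conflict, so at least 3 registers are needed.
3 registers suffice: register 1 → {j, k, b}; register 2 → {e, d, c, f}; register 3 → {n}. Every pair that conflicts lands in different registers.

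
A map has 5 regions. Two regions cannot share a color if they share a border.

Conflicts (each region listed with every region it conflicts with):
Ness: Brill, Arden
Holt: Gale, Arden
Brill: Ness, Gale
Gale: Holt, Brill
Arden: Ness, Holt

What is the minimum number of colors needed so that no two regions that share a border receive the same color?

The cycle Holt-Gale-Brill-Ness-Arden-Holt has odd length 5, so it cannot be 2-colored; at least 3 colors are needed.
3 colors suffice: color 1 → {Holt, Brill}; color 2 → {Gale, Arden}; color 3 → {Ness}. No two conflicting regions share a color.

3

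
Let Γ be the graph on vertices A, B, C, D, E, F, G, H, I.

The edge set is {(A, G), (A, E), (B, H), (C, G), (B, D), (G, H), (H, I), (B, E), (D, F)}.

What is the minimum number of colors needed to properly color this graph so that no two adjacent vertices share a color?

3

The cycle G-H-B-E-A-G has odd length 5, so it cannot be 2-colored; at least 3 colors are needed.
A valid assignment using 3 colors: A=1, B=2, C=1, D=1, E=3, F=2, G=2, H=1, I=2. Each edge has distinct colors on its endpoints.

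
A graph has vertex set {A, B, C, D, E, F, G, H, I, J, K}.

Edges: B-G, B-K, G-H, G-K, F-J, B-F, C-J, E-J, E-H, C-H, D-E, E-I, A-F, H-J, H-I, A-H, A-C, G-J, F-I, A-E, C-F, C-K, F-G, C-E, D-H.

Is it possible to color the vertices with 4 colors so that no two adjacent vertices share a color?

Yes

The chromatic number is 4. A, C, E, H form a clique, so at least 4 colors are needed.
4 colors suffice: color red → {F, H, K}; color blue → {E, G}; color green → {B, C, D, I}; color yellow → {A, J}.
That is already a proper 4-coloring.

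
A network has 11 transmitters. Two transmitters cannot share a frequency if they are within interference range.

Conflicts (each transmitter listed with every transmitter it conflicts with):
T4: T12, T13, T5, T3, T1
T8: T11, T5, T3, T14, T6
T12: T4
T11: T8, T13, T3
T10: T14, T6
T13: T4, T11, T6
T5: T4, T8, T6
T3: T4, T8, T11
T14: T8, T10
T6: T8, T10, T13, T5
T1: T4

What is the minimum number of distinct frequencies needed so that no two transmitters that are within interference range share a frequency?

3

T8, T11, T3 all conflict with each other, so at least 3 frequencies are needed.
3 frequencies suffice: frequency 1 → {T4, T8, T10}; frequency 2 → {T12, T11, T14, T6, T1}; frequency 3 → {T13, T5, T3}. Each listed conflict is separated.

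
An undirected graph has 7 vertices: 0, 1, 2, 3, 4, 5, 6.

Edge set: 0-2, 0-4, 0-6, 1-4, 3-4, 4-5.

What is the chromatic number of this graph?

4 and 5 are adjacent, so at least 2 colors are needed.
2 colors suffice: color red → {2, 4, 6}; color blue → {0, 1, 3, 5}. No two adjacent vertices share a color.

2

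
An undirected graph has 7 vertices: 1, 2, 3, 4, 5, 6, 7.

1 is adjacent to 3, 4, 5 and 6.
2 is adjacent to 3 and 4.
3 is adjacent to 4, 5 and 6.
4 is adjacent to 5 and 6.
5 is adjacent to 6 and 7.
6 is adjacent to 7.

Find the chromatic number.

5

1, 3, 4, 5, 6 are mutually adjacent (a clique of size 5), so at least 5 colors are needed.
One proper 5-coloring: 1=purple, 2=red, 3=green, 4=blue, 5=yellow, 6=red, 7=blue. Every edge joins two different colors.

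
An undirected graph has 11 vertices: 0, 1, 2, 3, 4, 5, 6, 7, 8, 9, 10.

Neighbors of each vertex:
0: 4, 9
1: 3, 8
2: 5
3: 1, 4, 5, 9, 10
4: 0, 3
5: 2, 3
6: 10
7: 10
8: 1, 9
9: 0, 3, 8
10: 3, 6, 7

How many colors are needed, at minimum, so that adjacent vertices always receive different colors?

0 and 4 are adjacent, so at least 2 colors are needed.
A valid assignment using 2 colors: 0=red, 1=blue, 2=red, 3=red, 4=blue, 5=blue, 6=red, 7=red, 8=red, 9=blue, 10=blue. Every edge joins two different colors.

2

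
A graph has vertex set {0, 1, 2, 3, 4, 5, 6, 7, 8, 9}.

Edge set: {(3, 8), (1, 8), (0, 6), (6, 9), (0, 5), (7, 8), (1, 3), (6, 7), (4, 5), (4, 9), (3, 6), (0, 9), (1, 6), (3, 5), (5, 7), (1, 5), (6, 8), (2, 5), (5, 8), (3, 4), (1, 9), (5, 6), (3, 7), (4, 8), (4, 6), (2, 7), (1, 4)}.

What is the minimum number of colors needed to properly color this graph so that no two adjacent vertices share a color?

1, 3, 4, 5, 6, 8 are pairwise adjacent (a clique of size 6), so at least 6 colors are needed.
6 colors suffice: color a → {5, 9}; color b → {2, 6}; color c → {0, 3}; color d → {1, 7}; color e → {8}; color f → {4}. Every edge joins two different colors.

6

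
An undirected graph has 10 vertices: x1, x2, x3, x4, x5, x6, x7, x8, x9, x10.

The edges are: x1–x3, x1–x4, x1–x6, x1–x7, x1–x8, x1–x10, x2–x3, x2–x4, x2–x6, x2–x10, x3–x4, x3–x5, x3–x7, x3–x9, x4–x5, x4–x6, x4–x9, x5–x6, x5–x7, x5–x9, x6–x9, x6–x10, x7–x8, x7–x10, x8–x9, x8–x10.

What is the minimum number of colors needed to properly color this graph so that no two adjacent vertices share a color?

x4, x5, x6, x9 are pairwise adjacent (a clique of size 4), so at least 4 colors are needed.
4 colors suffice: color 1 → {x3, x6, x8}; color 2 → {x4, x10}; color 3 → {x1, x2, x5}; color 4 → {x7, x9}. Each edge has distinct colors on its endpoints.

4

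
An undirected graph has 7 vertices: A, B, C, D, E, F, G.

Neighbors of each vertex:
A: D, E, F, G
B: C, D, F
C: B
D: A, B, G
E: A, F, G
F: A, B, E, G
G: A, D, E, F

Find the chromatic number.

A, E, F, G are pairwise adjacent (a clique of size 4), so at least 4 colors are needed.
4 colors suffice: color red → {A, B}; color blue → {C, G}; color green → {D, F}; color yellow → {E}. Every edge joins two different colors.

4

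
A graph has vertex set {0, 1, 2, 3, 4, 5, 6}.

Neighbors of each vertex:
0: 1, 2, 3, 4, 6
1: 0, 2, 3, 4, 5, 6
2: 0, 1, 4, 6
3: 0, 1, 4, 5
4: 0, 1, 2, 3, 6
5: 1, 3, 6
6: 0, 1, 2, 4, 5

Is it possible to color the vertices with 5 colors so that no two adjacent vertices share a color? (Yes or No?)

The chromatic number is 5. 0, 1, 2, 4, 6 are mutually adjacent (a clique of size 5), so at least 5 colors are needed.
A valid assignment using 5 colors: 0=c, 1=a, 2=e, 3=b, 4=d, 5=c, 6=b.
That is already a proper 5-coloring.

Yes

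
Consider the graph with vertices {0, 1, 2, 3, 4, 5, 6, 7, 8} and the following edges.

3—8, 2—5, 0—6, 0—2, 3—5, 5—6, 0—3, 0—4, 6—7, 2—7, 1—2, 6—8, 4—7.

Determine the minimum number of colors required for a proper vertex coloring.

2

0 and 6 are adjacent, so at least 2 colors are needed.
2 colors suffice: color a → {2, 3, 4, 6}; color b → {0, 1, 5, 7, 8}. Each edge has distinct colors on its endpoints.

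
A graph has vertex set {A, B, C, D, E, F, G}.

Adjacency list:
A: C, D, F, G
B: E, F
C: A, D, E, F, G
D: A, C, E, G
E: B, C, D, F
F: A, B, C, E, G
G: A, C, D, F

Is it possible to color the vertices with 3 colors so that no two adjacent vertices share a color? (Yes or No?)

No

A, C, D, G form a clique, so at least 4 colors are needed.
So 3 colors are not enough.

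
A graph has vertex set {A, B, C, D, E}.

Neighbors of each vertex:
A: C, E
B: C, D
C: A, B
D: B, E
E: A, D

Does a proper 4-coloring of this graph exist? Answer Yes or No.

Yes

The chromatic number is 3. The cycle A-C-B-D-E-A has odd length 5, so it cannot be 2-colored; at least 3 colors are needed.
3 colors suffice: color 1 → {A, B}; color 2 → {C, E}; color 3 → {D}.
Since 4 ≥ 3, a proper 4-coloring certainly exists.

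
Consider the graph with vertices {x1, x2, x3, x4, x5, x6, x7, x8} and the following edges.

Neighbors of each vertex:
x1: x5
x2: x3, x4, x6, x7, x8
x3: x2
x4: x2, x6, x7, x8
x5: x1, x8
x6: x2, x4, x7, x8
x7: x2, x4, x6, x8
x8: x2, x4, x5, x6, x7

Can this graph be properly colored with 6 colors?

The chromatic number is 5. x2, x4, x6, x7, x8 are pairwise adjacent (a clique of size 5), so at least 5 colors are needed.
5 colors suffice: color red → {x2, x5}; color blue → {x1, x3, x8}; color green → {x4}; color yellow → {x7}; color purple → {x6}.
Since 6 ≥ 5, a proper 6-coloring certainly exists.

Yes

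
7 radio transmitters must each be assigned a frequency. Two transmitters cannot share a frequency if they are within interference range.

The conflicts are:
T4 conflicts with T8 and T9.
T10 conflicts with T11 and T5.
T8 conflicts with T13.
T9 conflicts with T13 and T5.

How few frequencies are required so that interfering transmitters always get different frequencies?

T9 and T13 conflict, so at least 2 frequencies are needed.
2 frequencies suffice: frequency 1 → {T10, T8, T9}; frequency 2 → {T4, T13, T11, T5}. Each listed conflict is separated.

2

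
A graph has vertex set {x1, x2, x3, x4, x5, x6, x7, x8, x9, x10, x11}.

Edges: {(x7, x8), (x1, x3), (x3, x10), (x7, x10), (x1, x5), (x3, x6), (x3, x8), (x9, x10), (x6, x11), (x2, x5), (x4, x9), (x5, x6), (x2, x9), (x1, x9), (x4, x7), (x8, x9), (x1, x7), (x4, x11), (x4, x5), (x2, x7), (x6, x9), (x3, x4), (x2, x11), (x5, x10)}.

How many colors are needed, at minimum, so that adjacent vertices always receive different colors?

2

x1 and x3 are adjacent, so at least 2 colors are needed.
2 colors suffice: x1=B, x2=B, x3=R, x4=B, x5=R, x6=B, x7=R, x8=B, x9=R, x10=B, x11=R. Each edge has distinct colors on its endpoints.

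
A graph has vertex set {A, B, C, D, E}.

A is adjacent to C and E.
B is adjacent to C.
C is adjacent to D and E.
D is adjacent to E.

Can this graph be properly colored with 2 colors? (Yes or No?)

C, D, E form a triangle, so at least 3 colors are needed.
So 2 colors are not enough.

No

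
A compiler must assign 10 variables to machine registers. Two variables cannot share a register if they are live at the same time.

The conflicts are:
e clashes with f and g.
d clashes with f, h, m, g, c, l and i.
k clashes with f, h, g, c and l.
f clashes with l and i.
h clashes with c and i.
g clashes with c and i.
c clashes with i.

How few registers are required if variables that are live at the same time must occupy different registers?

d, g, c, i pairwise conflict, so at least 4 registers are needed.
4 registers suffice: e=1, d=1, k=1, f=2, h=4, m=2, g=4, c=2, l=3, i=3. Every pair that conflicts lands in different registers.

4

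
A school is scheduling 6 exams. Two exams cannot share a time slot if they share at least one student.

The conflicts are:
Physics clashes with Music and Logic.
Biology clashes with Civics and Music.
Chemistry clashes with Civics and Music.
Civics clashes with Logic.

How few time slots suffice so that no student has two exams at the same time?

The cycle Civics-Logic-Physics-Music-Biology-Civics has odd length 5, so it cannot be 2-colored; at least 3 time slots are needed.
3 time slots suffice: time slot 1 → {Civics, Music}; time slot 2 → {Physics, Biology, Chemistry}; time slot 3 → {Logic}. No two conflicting exams share a time slot.

3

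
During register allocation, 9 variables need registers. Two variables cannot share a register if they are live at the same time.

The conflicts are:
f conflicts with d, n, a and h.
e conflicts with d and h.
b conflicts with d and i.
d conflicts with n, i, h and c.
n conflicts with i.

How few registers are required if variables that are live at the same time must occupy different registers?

b, d, i pairwise conflict, so at least 3 registers are needed.
Using 3 registers: f=2, e=2, b=3, d=1, n=3, i=2, a=1, h=3, c=2. Each listed conflict is separated.

3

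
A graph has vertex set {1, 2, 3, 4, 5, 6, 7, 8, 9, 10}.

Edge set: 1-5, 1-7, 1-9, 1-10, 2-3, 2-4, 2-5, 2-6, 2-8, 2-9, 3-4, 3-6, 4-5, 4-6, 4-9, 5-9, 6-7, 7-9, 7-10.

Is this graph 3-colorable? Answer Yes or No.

2, 4, 5, 9 form a clique, so at least 4 colors are needed.
So 3 colors are not enough.

No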